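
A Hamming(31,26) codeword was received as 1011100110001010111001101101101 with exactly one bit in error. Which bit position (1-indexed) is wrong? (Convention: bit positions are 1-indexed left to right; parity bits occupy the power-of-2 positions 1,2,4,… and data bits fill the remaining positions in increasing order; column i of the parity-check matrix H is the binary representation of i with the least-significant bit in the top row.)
Syndrome s = H · r^T (mod 2), r = 1011100110001010111001101101101:
  s[0] = (1010101010101010101010101010101)·(1011100110001010111001101101101) mod 2 = 1+0+1+0+1+0+0+0+1+0+0+0+1+0+1+0+1+0+1+0+0+0+1+0+1+0+0+0+1+0+1 mod 2 = 0
  s[1] = (0110011001100110011001100110011)·(1011100110001010111001101101101) mod 2 = 0+0+1+0+0+0+0+0+0+0+0+0+0+0+1+0+0+1+1+0+0+1+1+0+0+1+0+0+0+0+1 mod 2 = 0
  s[2] = (0001111000011110000111100001111)·(1011100110001010111001101101101) mod 2 = 0+0+0+1+1+0+0+0+0+0+0+0+1+0+1+0+0+0+0+0+0+1+1+0+0+0+0+1+1+0+1 mod 2 = 1
  s[3] = (0000000111111110000000011111111)·(1011100110001010111001101101101) mod 2 = 0+0+0+0+0+0+0+1+1+0+0+0+1+0+1+0+0+0+0+0+0+0+0+0+1+1+0+1+1+0+1 mod 2 = 1
  s[4] = (0000000000000001111111111111111)·(1011100110001010111001101101101) mod 2 = 0+0+0+0+0+0+0+0+0+0+0+0+0+0+0+0+1+1+1+0+0+1+1+0+1+1+0+1+1+0+1 mod 2 = 0
Syndrome = 00110
Column i of H is the binary representation of i, so the syndrome is the binary index of the flipped bit.
Read s = 00110 with s[0] as LSB: 0·2^0 + 0·2^1 + 1·2^2 + 1·2^3 + 0·2^4 = 12.
Error is at bit position 12.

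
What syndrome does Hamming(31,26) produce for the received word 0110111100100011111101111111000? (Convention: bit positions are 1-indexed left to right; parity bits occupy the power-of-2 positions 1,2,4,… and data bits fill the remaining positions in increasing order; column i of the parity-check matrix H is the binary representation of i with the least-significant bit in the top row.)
Syndrome s = H · r^T (mod 2), r = 0110111100100011111101111111000:
  s[0] = (1010101010101010101010101010101)·(0110111100100011111101111111000) mod 2 = 0+0+1+0+1+0+1+0+0+0+1+0+0+0+1+0+1+0+1+0+0+0+1+0+1+0+1+0+0+0+0 mod 2 = 0
  s[1] = (0110011001100110011001100110011)·(0110111100100011111101111111000) mod 2 = 0+1+1+0+0+1+1+0+0+0+1+0+0+0+1+0+0+1+1+0+0+1+1+0+0+1+1+0+0+0+0 mod 2 = 0
  s[2] = (0001111000011110000111100001111)·(0110111100100011111101111111000) mod 2 = 0+0+0+0+1+1+1+0+0+0+0+0+0+0+1+0+0+0+0+1+0+1+1+0+0+0+0+1+0+0+0 mod 2 = 0
  s[3] = (0000000111111110000000011111111)·(0110111100100011111101111111000) mod 2 = 0+0+0+0+0+0+0+1+0+0+1+0+0+0+1+0+0+0+0+0+0+0+0+1+1+1+1+1+0+0+0 mod 2 = 0
  s[4] = (0000000000000001111111111111111)·(0110111100100011111101111111000) mod 2 = 0+0+0+0+0+0+0+0+0+0+0+0+0+0+0+1+1+1+1+1+0+1+1+1+1+1+1+1+0+0+0 mod 2 = 0
Syndrome = 00000
s = 0: no error detected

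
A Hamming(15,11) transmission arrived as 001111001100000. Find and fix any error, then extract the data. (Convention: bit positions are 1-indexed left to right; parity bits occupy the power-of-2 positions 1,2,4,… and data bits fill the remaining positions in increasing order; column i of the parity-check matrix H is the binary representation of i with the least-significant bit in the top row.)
Syndrome s = H · r^T (mod 2), r = 001111001100000:
  s[0] = (101010101010101)·(001111001100000) mod 2 = 0+0+1+0+1+0+0+0+1+0+0+0+0+0+0 mod 2 = 1
  s[1] = (011001100110011)·(001111001100000) mod 2 = 0+0+1+0+0+1+0+0+0+1+0+0+0+0+0 mod 2 = 1
  s[2] = (000111100001111)·(001111001100000) mod 2 = 0+0+0+1+1+1+0+0+0+0+0+0+0+0+0 mod 2 = 1
  s[3] = (000000011111111)·(001111001100000) mod 2 = 0+0+0+0+0+0+0+0+1+1+0+0+0+0+0 mod 2 = 0
Syndrome = 1110
Column 7 of H equals this syndrome → error at bit 7 (1-indexed).
Flip bit 7: 001111001100000 → 001111101100000
Extract data bits at positions {3,5,6,7,9,10,11,12,13,14,15}: 11111100000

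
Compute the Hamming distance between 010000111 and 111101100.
XOR = 101101011, count of 1s = 6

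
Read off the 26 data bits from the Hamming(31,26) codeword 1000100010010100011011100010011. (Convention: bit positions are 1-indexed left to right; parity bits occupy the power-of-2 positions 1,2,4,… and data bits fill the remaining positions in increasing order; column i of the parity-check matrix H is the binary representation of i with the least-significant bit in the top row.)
Parity bits occupy power-of-2 positions; data bits are at positions {3,5,6,7,9,10,11,12,13,14,15,17,18,19,20,21,22,23,24,25,26,27,28,29,30,31} (1-indexed).
Extract: c[3]=0 c[5]=1 c[6]=0 c[7]=0 c[9]=1 c[10]=0 c[11]=0 c[12]=1 c[13]=0 c[14]=1 c[15]=0 c[17]=0 c[18]=1 c[19]=1 c[20]=0 c[21]=1 c[22]=1 c[23]=1 c[24]=0 c[25]=0 c[26]=0 c[27]=1 c[28]=0 c[29]=0 c[30]=1 c[31]=1
Data = 01001001010011011100010011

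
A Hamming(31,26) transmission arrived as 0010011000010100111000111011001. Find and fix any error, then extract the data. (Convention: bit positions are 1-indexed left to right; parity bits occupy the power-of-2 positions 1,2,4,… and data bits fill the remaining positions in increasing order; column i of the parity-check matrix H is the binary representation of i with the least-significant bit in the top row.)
Syndrome s = H · r^T (mod 2), r = 0010011000010100111000111011001:
  s[0] = (1010101010101010101010101010101)·(0010011000010100111000111011001) mod 2 = 0+0+1+0+0+0+1+0+0+0+0+0+0+0+0+0+1+0+1+0+0+0+1+0+1+0+1+0+0+0+1 mod 2 = 0
  s[1] = (0110011001100110011001100110011)·(0010011000010100111000111011001) mod 2 = 0+0+1+0+0+1+1+0+0+0+0+0+0+1+0+0+0+1+1+0+0+0+1+0+0+0+1+0+0+0+1 mod 2 = 1
  s[2] = (0001111000011110000111100001111)·(0010011000010100111000111011001) mod 2 = 0+0+0+0+0+1+1+0+0+0+0+1+0+1+0+0+0+0+0+0+0+0+1+0+0+0+0+1+0+0+1 mod 2 = 1
  s[3] = (0000000111111110000000011111111)·(0010011000010100111000111011001) mod 2 = 0+0+0+0+0+0+0+0+0+0+0+1+0+1+0+0+0+0+0+0+0+0+0+1+1+0+1+1+0+0+1 mod 2 = 1
  s[4] = (0000000000000001111111111111111)·(0010011000010100111000111011001) mod 2 = 0+0+0+0+0+0+0+0+0+0+0+0+0+0+0+0+1+1+1+0+0+0+1+1+1+0+1+1+0+0+1 mod 2 = 1
Syndrome = 01111
Column 30 of H equals this syndrome → error at bit 30 (1-indexed).
Flip bit 30: 0010011000010100111000111011001 → 0010011000010100111000111011011
Extract data bits at positions {3,5,6,7,9,10,11,12,13,14,15,17,18,19,20,21,22,23,24,25,26,27,28,29,30,31}: 10110001010111000111011011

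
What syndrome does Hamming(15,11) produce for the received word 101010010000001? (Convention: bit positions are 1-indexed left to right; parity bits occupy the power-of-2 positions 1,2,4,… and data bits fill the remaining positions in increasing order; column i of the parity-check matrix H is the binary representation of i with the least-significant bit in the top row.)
Syndrome s = H · r^T (mod 2), r = 101010010000001:
  s[0] = (101010101010101)·(101010010000001) mod 2 = 1+0+1+0+1+0+0+0+0+0+0+0+0+0+1 mod 2 = 0
  s[1] = (011001100110011)·(101010010000001) mod 2 = 0+0+1+0+0+0+0+0+0+0+0+0+0+0+1 mod 2 = 0
  s[2] = (000111100001111)·(101010010000001) mod 2 = 0+0+0+0+1+0+0+0+0+0+0+0+0+0+1 mod 2 = 0
  s[3] = (000000011111111)·(101010010000001) mod 2 = 0+0+0+0+0+0+0+1+0+0+0+0+0+0+1 mod 2 = 0
Syndrome = 0000
s = 0: no error detected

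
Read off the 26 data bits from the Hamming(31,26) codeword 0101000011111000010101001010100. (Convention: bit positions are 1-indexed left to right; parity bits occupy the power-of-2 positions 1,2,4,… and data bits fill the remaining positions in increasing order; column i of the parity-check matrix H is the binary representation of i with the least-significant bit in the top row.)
Parity bits occupy power-of-2 positions; data bits are at positions {3,5,6,7,9,10,11,12,13,14,15,17,18,19,20,21,22,23,24,25,26,27,28,29,30,31} (1-indexed).
Extract: c[3]=0 c[5]=0 c[6]=0 c[7]=0 c[9]=1 c[10]=1 c[11]=1 c[12]=1 c[13]=1 c[14]=0 c[15]=0 c[17]=0 c[18]=1 c[19]=0 c[20]=1 c[21]=0 c[22]=1 c[23]=0 c[24]=0 c[25]=1 c[26]=0 c[27]=1 c[28]=0 c[29]=1 c[30]=0 c[31]=0
Data = 00001111100010101001010100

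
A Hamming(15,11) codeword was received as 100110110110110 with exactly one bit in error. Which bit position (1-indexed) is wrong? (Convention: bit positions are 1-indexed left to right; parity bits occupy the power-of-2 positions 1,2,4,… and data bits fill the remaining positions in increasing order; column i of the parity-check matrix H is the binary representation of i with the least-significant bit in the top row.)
Syndrome s = H · r^T (mod 2), r = 100110110110110:
  s[0] = (101010101010101)·(100110110110110) mod 2 = 1+0+0+0+1+0+1+0+0+0+1+0+1+0+0 mod 2 = 1
  s[1] = (011001100110011)·(100110110110110) mod 2 = 0+0+0+0+0+0+1+0+0+1+1+0+0+1+0 mod 2 = 0
  s[2] = (000111100001111)·(100110110110110) mod 2 = 0+0+0+1+1+0+1+0+0+0+0+0+1+1+0 mod 2 = 1
  s[3] = (000000011111111)·(100110110110110) mod 2 = 0+0+0+0+0+0+0+1+0+1+1+0+1+1+0 mod 2 = 1
Syndrome = 1011
Column i of H is the binary representation of i, so the syndrome is the binary index of the flipped bit.
Read s = 1011 with s[0] as LSB: 1·2^0 + 0·2^1 + 1·2^2 + 1·2^3 = 13.
Error is at bit position 13.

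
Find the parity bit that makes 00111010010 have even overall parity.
Sum of data bits: 0+0+1+1+1+0+1+0+0+1+0 = 5.
5 mod 2 = 1, so parity bit = 1.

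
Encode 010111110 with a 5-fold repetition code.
Repeat each bit 5× and concatenate:
0→00000  1→11111  0→00000  1→11111  1→11111  1→11111  1→11111  1→11111  0→00000
Codeword = 000001111100000111111111111111111111111100000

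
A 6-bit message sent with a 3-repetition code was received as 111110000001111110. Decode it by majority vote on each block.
Split into 3-bit blocks and majority-vote each:
  block 1 = 111: 3 ones, 0 zeros → 1
  block 2 = 110: 2 ones, 1 zeros → 1
  block 3 = 000: 0 ones, 3 zeros → 0
  block 4 = 001: 1 ones, 2 zeros → 0
  block 5 = 111: 3 ones, 0 zeros → 1
  block 6 = 110: 2 ones, 1 zeros → 1
Decoded = 110011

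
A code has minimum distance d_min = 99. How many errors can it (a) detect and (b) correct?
(a) Detection requires d_min ≥ e+1, so e ≤ d_min − 1 = 98.
(b) Correction requires d_min ≥ 2t+1, so t ≤ ⌊(d_min − 1)/2⌋ = ⌊98/2⌋ = 49.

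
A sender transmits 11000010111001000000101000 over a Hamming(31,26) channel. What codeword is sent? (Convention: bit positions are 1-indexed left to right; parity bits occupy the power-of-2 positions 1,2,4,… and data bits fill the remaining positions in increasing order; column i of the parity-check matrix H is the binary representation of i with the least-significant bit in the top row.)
Codeword c = d · G (mod 2), d = 11000010111001000000101000:
  c[0] = d·G[:,0] = (11000010111001000000101000)·(11011010101101010101010101) mod 2 = 1+1+0+0+0+0+1+0+1+0+1+0+0+1+0+0+0+0+0+0+0+0+0+0+0+0 mod 2 = 0
  c[1] = d·G[:,1] = (11000010111001000000101000)·(10110110011011001100110011) mod 2 = 1+0+0+0+0+0+1+0+0+1+1+0+0+1+0+0+0+0+0+0+1+0+0+0+0+0 mod 2 = 0
  c[2] = d·G[:,2] = (11000010111001000000101000)·(10000000000000000000000000) mod 2 = 1+0+0+0+0+0+0+0+0+0+0+0+0+0+0+0+0+0+0+0+0+0+0+0+0+0 mod 2 = 1
  c[3] = d·G[:,3] = (11000010111001000000101000)·(01110001111000111100001111) mod 2 = 0+1+0+0+0+0+0+0+1+1+1+0+0+0+0+0+0+0+0+0+0+0+1+0+0+0 mod 2 = 1
  c[4] = d·G[:,4] = (11000010111001000000101000)·(01000000000000000000000000) mod 2 = 0+1+0+0+0+0+0+0+0+0+0+0+0+0+0+0+0+0+0+0+0+0+0+0+0+0 mod 2 = 1
  c[5] = d·G[:,5] = (11000010111001000000101000)·(00100000000000000000000000) mod 2 = 0+0+0+0+0+0+0+0+0+0+0+0+0+0+0+0+0+0+0+0+0+0+0+0+0+0 mod 2 = 0
  c[6] = d·G[:,6] = (11000010111001000000101000)·(00010000000000000000000000) mod 2 = 0+0+0+0+0+0+0+0+0+0+0+0+0+0+0+0+0+0+0+0+0+0+0+0+0+0 mod 2 = 0
  c[7] = d·G[:,7] = (11000010111001000000101000)·(00001111111000000011111111) mod 2 = 0+0+0+0+0+0+1+0+1+1+1+0+0+0+0+0+0+0+0+0+1+0+1+0+0+0 mod 2 = 0
  c[8] = d·G[:,8] = (11000010111001000000101000)·(00001000000000000000000000) mod 2 = 0+0+0+0+0+0+0+0+0+0+0+0+0+0+0+0+0+0+0+0+0+0+0+0+0+0 mod 2 = 0
  c[9] = d·G[:,9] = (11000010111001000000101000)·(00000100000000000000000000) mod 2 = 0+0+0+0+0+0+0+0+0+0+0+0+0+0+0+0+0+0+0+0+0+0+0+0+0+0 mod 2 = 0
  c[10] = d·G[:,10] = (11000010111001000000101000)·(00000010000000000000000000) mod 2 = 0+0+0+0+0+0+1+0+0+0+0+0+0+0+0+0+0+0+0+0+0+0+0+0+0+0 mod 2 = 1
  c[11] = d·G[:,11] = (11000010111001000000101000)·(00000001000000000000000000) mod 2 = 0+0+0+0+0+0+0+0+0+0+0+0+0+0+0+0+0+0+0+0+0+0+0+0+0+0 mod 2 = 0
  c[12] = d·G[:,12] = (11000010111001000000101000)·(00000000100000000000000000) mod 2 = 0+0+0+0+0+0+0+0+1+0+0+0+0+0+0+0+0+0+0+0+0+0+0+0+0+0 mod 2 = 1
  c[13] = d·G[:,13] = (11000010111001000000101000)·(00000000010000000000000000) mod 2 = 0+0+0+0+0+0+0+0+0+1+0+0+0+0+0+0+0+0+0+0+0+0+0+0+0+0 mod 2 = 1
  c[14] = d·G[:,14] = (11000010111001000000101000)·(00000000001000000000000000) mod 2 = 0+0+0+0+0+0+0+0+0+0+1+0+0+0+0+0+0+0+0+0+0+0+0+0+0+0 mod 2 = 1
  c[15] = d·G[:,15] = (11000010111001000000101000)·(00000000000111111111111111) mod 2 = 0+0+0+0+0+0+0+0+0+0+0+0+0+1+0+0+0+0+0+0+1+0+1+0+0+0 mod 2 = 1
  c[16] = d·G[:,16] = (11000010111001000000101000)·(00000000000100000000000000) mod 2 = 0+0+0+0+0+0+0+0+0+0+0+0+0+0+0+0+0+0+0+0+0+0+0+0+0+0 mod 2 = 0
  c[17] = d·G[:,17] = (11000010111001000000101000)·(00000000000010000000000000) mod 2 = 0+0+0+0+0+0+0+0+0+0+0+0+0+0+0+0+0+0+0+0+0+0+0+0+0+0 mod 2 = 0
  c[18] = d·G[:,18] = (11000010111001000000101000)·(00000000000001000000000000) mod 2 = 0+0+0+0+0+0+0+0+0+0+0+0+0+1+0+0+0+0+0+0+0+0+0+0+0+0 mod 2 = 1
  c[19] = d·G[:,19] = (11000010111001000000101000)·(00000000000000100000000000) mod 2 = 0+0+0+0+0+0+0+0+0+0+0+0+0+0+0+0+0+0+0+0+0+0+0+0+0+0 mod 2 = 0
  c[20] = d·G[:,20] = (11000010111001000000101000)·(00000000000000010000000000) mod 2 = 0+0+0+0+0+0+0+0+0+0+0+0+0+0+0+0+0+0+0+0+0+0+0+0+0+0 mod 2 = 0
  c[21] = d·G[:,21] = (11000010111001000000101000)·(00000000000000001000000000) mod 2 = 0+0+0+0+0+0+0+0+0+0+0+0+0+0+0+0+0+0+0+0+0+0+0+0+0+0 mod 2 = 0
  c[22] = d·G[:,22] = (11000010111001000000101000)·(00000000000000000100000000) mod 2 = 0+0+0+0+0+0+0+0+0+0+0+0+0+0+0+0+0+0+0+0+0+0+0+0+0+0 mod 2 = 0
  c[23] = d·G[:,23] = (11000010111001000000101000)·(00000000000000000010000000) mod 2 = 0+0+0+0+0+0+0+0+0+0+0+0+0+0+0+0+0+0+0+0+0+0+0+0+0+0 mod 2 = 0
  c[24] = d·G[:,24] = (11000010111001000000101000)·(00000000000000000001000000) mod 2 = 0+0+0+0+0+0+0+0+0+0+0+0+0+0+0+0+0+0+0+0+0+0+0+0+0+0 mod 2 = 0
  c[25] = d·G[:,25] = (11000010111001000000101000)·(00000000000000000000100000) mod 2 = 0+0+0+0+0+0+0+0+0+0+0+0+0+0+0+0+0+0+0+0+1+0+0+0+0+0 mod 2 = 1
  c[26] = d·G[:,26] = (11000010111001000000101000)·(00000000000000000000010000) mod 2 = 0+0+0+0+0+0+0+0+0+0+0+0+0+0+0+0+0+0+0+0+0+0+0+0+0+0 mod 2 = 0
  c[27] = d·G[:,27] = (11000010111001000000101000)·(00000000000000000000001000) mod 2 = 0+0+0+0+0+0+0+0+0+0+0+0+0+0+0+0+0+0+0+0+0+0+1+0+0+0 mod 2 = 1
  c[28] = d·G[:,28] = (11000010111001000000101000)·(00000000000000000000000100) mod 2 = 0+0+0+0+0+0+0+0+0+0+0+0+0+0+0+0+0+0+0+0+0+0+0+0+0+0 mod 2 = 0
  c[29] = d·G[:,29] = (11000010111001000000101000)·(00000000000000000000000010) mod 2 = 0+0+0+0+0+0+0+0+0+0+0+0+0+0+0+0+0+0+0+0+0+0+0+0+0+0 mod 2 = 0
  c[30] = d·G[:,30] = (11000010111001000000101000)·(00000000000000000000000001) mod 2 = 0+0+0+0+0+0+0+0+0+0+0+0+0+0+0+0+0+0+0+0+0+0+0+0+0+0 mod 2 = 0
Codeword = 0011100000101111001000000101000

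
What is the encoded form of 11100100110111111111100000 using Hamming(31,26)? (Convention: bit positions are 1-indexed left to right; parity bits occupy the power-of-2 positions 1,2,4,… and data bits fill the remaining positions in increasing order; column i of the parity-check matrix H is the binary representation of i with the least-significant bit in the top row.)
Codeword c = d · G (mod 2), d = 11100100110111111111100000:
  c[0] = d·G[:,0] = (11100100110111111111100000)·(11011010101101010101010101) mod 2 = 1+1+0+0+0+0+0+0+1+0+0+1+0+1+0+1+0+1+0+1+0+0+0+0+0+0 mod 2 = 0
  c[1] = d·G[:,1] = (11100100110111111111100000)·(10110110011011001100110011) mod 2 = 1+0+1+0+0+1+0+0+0+1+0+0+1+1+0+0+1+1+0+0+1+0+0+0+0+0 mod 2 = 1
  c[2] = d·G[:,2] = (11100100110111111111100000)·(10000000000000000000000000) mod 2 = 1+0+0+0+0+0+0+0+0+0+0+0+0+0+0+0+0+0+0+0+0+0+0+0+0+0 mod 2 = 1
  c[3] = d·G[:,3] = (11100100110111111111100000)·(01110001111000111100001111) mod 2 = 0+1+1+0+0+0+0+0+1+1+0+0+0+0+1+1+1+1+0+0+0+0+0+0+0+0 mod 2 = 0
  c[4] = d·G[:,4] = (11100100110111111111100000)·(01000000000000000000000000) mod 2 = 0+1+0+0+0+0+0+0+0+0+0+0+0+0+0+0+0+0+0+0+0+0+0+0+0+0 mod 2 = 1
  c[5] = d·G[:,5] = (11100100110111111111100000)·(00100000000000000000000000) mod 2 = 0+0+1+0+0+0+0+0+0+0+0+0+0+0+0+0+0+0+0+0+0+0+0+0+0+0 mod 2 = 1
  c[6] = d·G[:,6] = (11100100110111111111100000)·(00010000000000000000000000) mod 2 = 0+0+0+0+0+0+0+0+0+0+0+0+0+0+0+0+0+0+0+0+0+0+0+0+0+0 mod 2 = 0
  c[7] = d·G[:,7] = (11100100110111111111100000)·(00001111111000000011111111) mod 2 = 0+0+0+0+0+1+0+0+1+1+0+0+0+0+0+0+0+0+1+1+1+0+0+0+0+0 mod 2 = 0
  c[8] = d·G[:,8] = (11100100110111111111100000)·(00001000000000000000000000) mod 2 = 0+0+0+0+0+0+0+0+0+0+0+0+0+0+0+0+0+0+0+0+0+0+0+0+0+0 mod 2 = 0
  c[9] = d·G[:,9] = (11100100110111111111100000)·(00000100000000000000000000) mod 2 = 0+0+0+0+0+1+0+0+0+0+0+0+0+0+0+0+0+0+0+0+0+0+0+0+0+0 mod 2 = 1
  c[10] = d·G[:,10] = (11100100110111111111100000)·(00000010000000000000000000) mod 2 = 0+0+0+0+0+0+0+0+0+0+0+0+0+0+0+0+0+0+0+0+0+0+0+0+0+0 mod 2 = 0
  c[11] = d·G[:,11] = (11100100110111111111100000)·(00000001000000000000000000) mod 2 = 0+0+0+0+0+0+0+0+0+0+0+0+0+0+0+0+0+0+0+0+0+0+0+0+0+0 mod 2 = 0
  c[12] = d·G[:,12] = (11100100110111111111100000)·(00000000100000000000000000) mod 2 = 0+0+0+0+0+0+0+0+1+0+0+0+0+0+0+0+0+0+0+0+0+0+0+0+0+0 mod 2 = 1
  c[13] = d·G[:,13] = (11100100110111111111100000)·(00000000010000000000000000) mod 2 = 0+0+0+0+0+0+0+0+0+1+0+0+0+0+0+0+0+0+0+0+0+0+0+0+0+0 mod 2 = 1
  c[14] = d·G[:,14] = (11100100110111111111100000)·(00000000001000000000000000) mod 2 = 0+0+0+0+0+0+0+0+0+0+0+0+0+0+0+0+0+0+0+0+0+0+0+0+0+0 mod 2 = 0
  c[15] = d·G[:,15] = (11100100110111111111100000)·(00000000000111111111111111) mod 2 = 0+0+0+0+0+0+0+0+0+0+0+1+1+1+1+1+1+1+1+1+1+0+0+0+0+0 mod 2 = 0
  c[16] = d·G[:,16] = (11100100110111111111100000)·(00000000000100000000000000) mod 2 = 0+0+0+0+0+0+0+0+0+0+0+1+0+0+0+0+0+0+0+0+0+0+0+0+0+0 mod 2 = 1
  c[17] = d·G[:,17] = (11100100110111111111100000)·(00000000000010000000000000) mod 2 = 0+0+0+0+0+0+0+0+0+0+0+0+1+0+0+0+0+0+0+0+0+0+0+0+0+0 mod 2 = 1
  c[18] = d·G[:,18] = (11100100110111111111100000)·(00000000000001000000000000) mod 2 = 0+0+0+0+0+0+0+0+0+0+0+0+0+1+0+0+0+0+0+0+0+0+0+0+0+0 mod 2 = 1
  c[19] = d·G[:,19] = (11100100110111111111100000)·(00000000000000100000000000) mod 2 = 0+0+0+0+0+0+0+0+0+0+0+0+0+0+1+0+0+0+0+0+0+0+0+0+0+0 mod 2 = 1
  c[20] = d·G[:,20] = (11100100110111111111100000)·(00000000000000010000000000) mod 2 = 0+0+0+0+0+0+0+0+0+0+0+0+0+0+0+1+0+0+0+0+0+0+0+0+0+0 mod 2 = 1
  c[21] = d·G[:,21] = (11100100110111111111100000)·(00000000000000001000000000) mod 2 = 0+0+0+0+0+0+0+0+0+0+0+0+0+0+0+0+1+0+0+0+0+0+0+0+0+0 mod 2 = 1
  c[22] = d·G[:,22] = (11100100110111111111100000)·(00000000000000000100000000) mod 2 = 0+0+0+0+0+0+0+0+0+0+0+0+0+0+0+0+0+1+0+0+0+0+0+0+0+0 mod 2 = 1
  c[23] = d·G[:,23] = (11100100110111111111100000)·(00000000000000000010000000) mod 2 = 0+0+0+0+0+0+0+0+0+0+0+0+0+0+0+0+0+0+1+0+0+0+0+0+0+0 mod 2 = 1
  c[24] = d·G[:,24] = (11100100110111111111100000)·(00000000000000000001000000) mod 2 = 0+0+0+0+0+0+0+0+0+0+0+0+0+0+0+0+0+0+0+1+0+0+0+0+0+0 mod 2 = 1
  c[25] = d·G[:,25] = (11100100110111111111100000)·(00000000000000000000100000) mod 2 = 0+0+0+0+0+0+0+0+0+0+0+0+0+0+0+0+0+0+0+0+1+0+0+0+0+0 mod 2 = 1
  c[26] = d·G[:,26] = (11100100110111111111100000)·(00000000000000000000010000) mod 2 = 0+0+0+0+0+0+0+0+0+0+0+0+0+0+0+0+0+0+0+0+0+0+0+0+0+0 mod 2 = 0
  c[27] = d·G[:,27] = (11100100110111111111100000)·(00000000000000000000001000) mod 2 = 0+0+0+0+0+0+0+0+0+0+0+0+0+0+0+0+0+0+0+0+0+0+0+0+0+0 mod 2 = 0
  c[28] = d·G[:,28] = (11100100110111111111100000)·(00000000000000000000000100) mod 2 = 0+0+0+0+0+0+0+0+0+0+0+0+0+0+0+0+0+0+0+0+0+0+0+0+0+0 mod 2 = 0
  c[29] = d·G[:,29] = (11100100110111111111100000)·(00000000000000000000000010) mod 2 = 0+0+0+0+0+0+0+0+0+0+0+0+0+0+0+0+0+0+0+0+0+0+0+0+0+0 mod 2 = 0
  c[30] = d·G[:,30] = (11100100110111111111100000)·(00000000000000000000000001) mod 2 = 0+0+0+0+0+0+0+0+0+0+0+0+0+0+0+0+0+0+0+0+0+0+0+0+0+0 mod 2 = 0
Codeword = 0110110001001100111111111100000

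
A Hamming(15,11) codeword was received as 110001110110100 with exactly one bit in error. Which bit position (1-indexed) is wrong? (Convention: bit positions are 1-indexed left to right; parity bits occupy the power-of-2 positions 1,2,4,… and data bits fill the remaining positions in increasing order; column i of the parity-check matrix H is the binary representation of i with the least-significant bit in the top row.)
Syndrome s = H · r^T (mod 2), r = 110001110110100:
  s[0] = (101010101010101)·(110001110110100) mod 2 = 1+0+0+0+0+0+1+0+0+0+1+0+1+0+0 mod 2 = 0
  s[1] = (011001100110011)·(110001110110100) mod 2 = 0+1+0+0+0+1+1+0+0+1+1+0+0+0+0 mod 2 = 1
  s[2] = (000111100001111)·(110001110110100) mod 2 = 0+0+0+0+0+1+1+0+0+0+0+0+1+0+0 mod 2 = 1
  s[3] = (000000011111111)·(110001110110100) mod 2 = 0+0+0+0+0+0+0+1+0+1+1+0+1+0+0 mod 2 = 0
Syndrome = 0110
Column i of H is the binary representation of i, so the syndrome is the binary index of the flipped bit.
Read s = 0110 with s[0] as LSB: 0·2^0 + 1·2^1 + 1·2^2 + 0·2^3 = 6.
Error is at bit position 6.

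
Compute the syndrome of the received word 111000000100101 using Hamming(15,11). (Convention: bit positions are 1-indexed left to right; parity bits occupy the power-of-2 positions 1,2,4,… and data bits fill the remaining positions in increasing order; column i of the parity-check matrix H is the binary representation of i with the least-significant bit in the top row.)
Syndrome s = H · r^T (mod 2), r = 111000000100101:
  s[0] = (101010101010101)·(111000000100101) mod 2 = 1+0+1+0+0+0+0+0+0+0+0+0+1+0+1 mod 2 = 0
  s[1] = (011001100110011)·(111000000100101) mod 2 = 0+1+1+0+0+0+0+0+0+1+0+0+0+0+1 mod 2 = 0
  s[2] = (000111100001111)·(111000000100101) mod 2 = 0+0+0+0+0+0+0+0+0+0+0+0+1+0+1 mod 2 = 0
  s[3] = (000000011111111)·(111000000100101) mod 2 = 0+0+0+0+0+0+0+0+0+1+0+0+1+0+1 mod 2 = 1
Syndrome = 0001
Non-zero syndrome: error at position 8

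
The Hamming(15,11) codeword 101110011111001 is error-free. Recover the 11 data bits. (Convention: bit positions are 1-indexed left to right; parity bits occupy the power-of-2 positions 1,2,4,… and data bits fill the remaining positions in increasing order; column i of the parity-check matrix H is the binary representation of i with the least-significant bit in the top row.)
Parity bits occupy power-of-2 positions; data bits are at positions {3,5,6,7,9,10,11,12,13,14,15} (1-indexed).
Extract: c[3]=1 c[5]=1 c[6]=0 c[7]=0 c[9]=1 c[10]=1 c[11]=1 c[12]=1 c[13]=0 c[14]=0 c[15]=1
Data = 11001111001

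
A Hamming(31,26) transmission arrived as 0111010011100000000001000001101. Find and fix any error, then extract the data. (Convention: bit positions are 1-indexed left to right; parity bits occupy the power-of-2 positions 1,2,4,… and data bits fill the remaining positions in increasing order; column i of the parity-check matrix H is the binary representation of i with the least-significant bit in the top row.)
Syndrome s = H · r^T (mod 2), r = 0111010011100000000001000001101:
  s[0] = (1010101010101010101010101010101)·(0111010011100000000001000001101) mod 2 = 0+0+1+0+0+0+0+0+1+0+1+0+0+0+0+0+0+0+0+0+0+0+0+0+0+0+0+0+1+0+1 mod 2 = 1
  s[1] = (0110011001100110011001100110011)·(0111010011100000000001000001101) mod 2 = 0+1+1+0+0+1+0+0+0+1+1+0+0+0+0+0+0+0+0+0+0+1+0+0+0+0+0+0+0+0+1 mod 2 = 1
  s[2] = (0001111000011110000111100001111)·(0111010011100000000001000001101) mod 2 = 0+0+0+1+0+1+0+0+0+0+0+0+0+0+0+0+0+0+0+0+0+1+0+0+0+0+0+1+1+0+1 mod 2 = 0
  s[3] = (0000000111111110000000011111111)·(0111010011100000000001000001101) mod 2 = 0+0+0+0+0+0+0+0+1+1+1+0+0+0+0+0+0+0+0+0+0+0+0+0+0+0+0+1+1+0+1 mod 2 = 0
  s[4] = (0000000000000001111111111111111)·(0111010011100000000001000001101) mod 2 = 0+0+0+0+0+0+0+0+0+0+0+0+0+0+0+0+0+0+0+0+0+1+0+0+0+0+0+1+1+0+1 mod 2 = 0
Syndrome = 11000
Column 3 of H equals this syndrome → error at bit 3 (1-indexed).
Flip bit 3: 0111010011100000000001000001101 → 0101010011100000000001000001101
Extract data bits at positions {3,5,6,7,9,10,11,12,13,14,15,17,18,19,20,21,22,23,24,25,26,27,28,29,30,31}: 00101110000000001000001101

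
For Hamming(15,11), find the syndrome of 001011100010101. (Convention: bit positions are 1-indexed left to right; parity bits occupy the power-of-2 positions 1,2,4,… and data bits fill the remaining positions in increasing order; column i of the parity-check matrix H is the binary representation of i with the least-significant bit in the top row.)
Syndrome s = H · r^T (mod 2), r = 001011100010101:
  s[0] = (101010101010101)·(001011100010101) mod 2 = 0+0+1+0+1+0+1+0+0+0+1+0+1+0+1 mod 2 = 0
  s[1] = (011001100110011)·(001011100010101) mod 2 = 0+0+1+0+0+1+1+0+0+0+1+0+0+0+1 mod 2 = 1
  s[2] = (000111100001111)·(001011100010101) mod 2 = 0+0+0+0+1+1+1+0+0+0+0+0+1+0+1 mod 2 = 1
  s[3] = (000000011111111)·(001011100010101) mod 2 = 0+0+0+0+0+0+0+0+0+0+1+0+1+0+1 mod 2 = 1
Syndrome = 0111
Non-zero syndrome: error at position 14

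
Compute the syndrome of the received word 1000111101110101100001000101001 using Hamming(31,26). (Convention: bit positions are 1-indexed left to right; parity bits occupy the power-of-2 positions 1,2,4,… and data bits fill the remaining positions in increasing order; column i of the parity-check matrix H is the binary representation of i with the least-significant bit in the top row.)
Syndrome s = H · r^T (mod 2), r = 1000111101110101100001000101001:
  s[0] = (1010101010101010101010101010101)·(1000111101110101100001000101001) mod 2 = 1+0+0+0+1+0+1+0+0+0+1+0+0+0+0+0+1+0+0+0+0+0+0+0+0+0+0+0+0+0+1 mod 2 = 0
  s[1] = (0110011001100110011001100110011)·(1000111101110101100001000101001) mod 2 = 0+0+0+0+0+1+1+0+0+1+1+0+0+1+0+0+0+0+0+0+0+1+0+0+0+1+0+0+0+0+1 mod 2 = 0
  s[2] = (0001111000011110000111100001111)·(1000111101110101100001000101001) mod 2 = 0+0+0+0+1+1+1+0+0+0+0+1+0+1+0+0+0+0+0+0+0+1+0+0+0+0+0+1+0+0+1 mod 2 = 0
  s[3] = (0000000111111110000000011111111)·(1000111101110101100001000101001) mod 2 = 0+0+0+0+0+0+0+1+0+1+1+1+0+1+0+0+0+0+0+0+0+0+0+0+0+1+0+1+0+0+1 mod 2 = 0
  s[4] = (0000000000000001111111111111111)·(1000111101110101100001000101001) mod 2 = 0+0+0+0+0+0+0+0+0+0+0+0+0+0+0+1+1+0+0+0+0+1+0+0+0+1+0+1+0+0+1 mod 2 = 0
Syndrome = 00000
s = 0: no error detected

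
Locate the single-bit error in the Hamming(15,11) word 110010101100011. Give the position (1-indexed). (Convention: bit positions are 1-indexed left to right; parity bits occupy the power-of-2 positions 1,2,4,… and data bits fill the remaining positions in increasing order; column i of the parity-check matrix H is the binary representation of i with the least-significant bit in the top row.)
Syndrome s = H · r^T (mod 2), r = 110010101100011:
  s[0] = (101010101010101)·(110010101100011) mod 2 = 1+0+0+0+1+0+1+0+1+0+0+0+0+0+1 mod 2 = 1
  s[1] = (011001100110011)·(110010101100011) mod 2 = 0+1+0+0+0+0+1+0+0+1+0+0+0+1+1 mod 2 = 1
  s[2] = (000111100001111)·(110010101100011) mod 2 = 0+0+0+0+1+0+1+0+0+0+0+0+0+1+1 mod 2 = 0
  s[3] = (000000011111111)·(110010101100011) mod 2 = 0+0+0+0+0+0+0+0+1+1+0+0+0+1+1 mod 2 = 0
Syndrome = 1100
Column i of H is the binary representation of i, so the syndrome is the binary index of the flipped bit.
Read s = 1100 with s[0] as LSB: 1·2^0 + 1·2^1 + 0·2^2 + 0·2^3 = 3.
Error is at bit position 3.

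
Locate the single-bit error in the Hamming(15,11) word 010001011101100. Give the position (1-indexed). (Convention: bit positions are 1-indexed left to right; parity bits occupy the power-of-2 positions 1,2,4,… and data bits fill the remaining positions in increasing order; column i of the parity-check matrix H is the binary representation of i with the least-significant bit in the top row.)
Syndrome s = H · r^T (mod 2), r = 010001011101100:
  s[0] = (101010101010101)·(010001011101100) mod 2 = 0+0+0+0+0+0+0+0+1+0+0+0+1+0+0 mod 2 = 0
  s[1] = (011001100110011)·(010001011101100) mod 2 = 0+1+0+0+0+1+0+0+0+1+0+0+0+0+0 mod 2 = 1
  s[2] = (000111100001111)·(010001011101100) mod 2 = 0+0+0+0+0+1+0+0+0+0+0+1+1+0+0 mod 2 = 1
  s[3] = (000000011111111)·(010001011101100) mod 2 = 0+0+0+0+0+0+0+1+1+1+0+1+1+0+0 mod 2 = 1
Syndrome = 0111
Column i of H is the binary representation of i, so the syndrome is the binary index of the flipped bit.
Read s = 0111 with s[0] as LSB: 0·2^0 + 1·2^1 + 1·2^2 + 1·2^3 = 14.
Error is at bit position 14.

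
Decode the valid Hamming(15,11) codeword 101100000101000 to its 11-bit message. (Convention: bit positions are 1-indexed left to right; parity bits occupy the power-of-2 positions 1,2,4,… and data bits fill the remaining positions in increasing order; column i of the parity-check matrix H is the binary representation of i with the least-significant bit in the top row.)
Parity bits occupy power-of-2 positions; data bits are at positions {3,5,6,7,9,10,11,12,13,14,15} (1-indexed).
Extract: c[3]=1 c[5]=0 c[6]=0 c[7]=0 c[9]=0 c[10]=1 c[11]=0 c[12]=1 c[13]=0 c[14]=0 c[15]=0
Data = 10000101000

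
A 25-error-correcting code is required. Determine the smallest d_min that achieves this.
Correcting t errors requires d_min ≥ 2t + 1 = 2·25 + 1 = 51.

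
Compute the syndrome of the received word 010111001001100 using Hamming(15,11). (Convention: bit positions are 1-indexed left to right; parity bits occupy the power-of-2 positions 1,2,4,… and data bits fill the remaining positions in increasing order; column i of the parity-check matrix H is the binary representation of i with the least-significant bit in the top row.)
Syndrome s = H · r^T (mod 2), r = 010111001001100:
  s[0] = (101010101010101)·(010111001001100) mod 2 = 0+0+0+0+1+0+0+0+1+0+0+0+1+0+0 mod 2 = 1
  s[1] = (011001100110011)·(010111001001100) mod 2 = 0+1+0+0+0+1+0+0+0+0+0+0+0+0+0 mod 2 = 0
  s[2] = (000111100001111)·(010111001001100) mod 2 = 0+0+0+1+1+1+0+0+0+0+0+1+1+0+0 mod 2 = 1
  s[3] = (000000011111111)·(010111001001100) mod 2 = 0+0+0+0+0+0+0+0+1+0+0+1+1+0+0 mod 2 = 1
Syndrome = 1011
Non-zero syndrome: error at position 13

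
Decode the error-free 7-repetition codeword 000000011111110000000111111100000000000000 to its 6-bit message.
Split into 7-bit blocks: 0000000 1111111 0000000 1111111 0000000 0000000
Data = 010100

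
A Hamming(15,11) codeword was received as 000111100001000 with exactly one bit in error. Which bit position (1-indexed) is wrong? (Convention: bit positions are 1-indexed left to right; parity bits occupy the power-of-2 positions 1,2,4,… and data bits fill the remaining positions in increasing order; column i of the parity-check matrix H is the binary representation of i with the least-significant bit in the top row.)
Syndrome s = H · r^T (mod 2), r = 000111100001000:
  s[0] = (101010101010101)·(000111100001000) mod 2 = 0+0+0+0+1+0+1+0+0+0+0+0+0+0+0 mod 2 = 0
  s[1] = (011001100110011)·(000111100001000) mod 2 = 0+0+0+0+0+1+1+0+0+0+0+0+0+0+0 mod 2 = 0
  s[2] = (000111100001111)·(000111100001000) mod 2 = 0+0+0+1+1+1+1+0+0+0+0+1+0+0+0 mod 2 = 1
  s[3] = (000000011111111)·(000111100001000) mod 2 = 0+0+0+0+0+0+0+0+0+0+0+1+0+0+0 mod 2 = 1
Syndrome = 0011
Column i of H is the binary representation of i, so the syndrome is the binary index of the flipped bit.
Read s = 0011 with s[0] as LSB: 0·2^0 + 0·2^1 + 1·2^2 + 1·2^3 = 12.
Error is at bit position 12.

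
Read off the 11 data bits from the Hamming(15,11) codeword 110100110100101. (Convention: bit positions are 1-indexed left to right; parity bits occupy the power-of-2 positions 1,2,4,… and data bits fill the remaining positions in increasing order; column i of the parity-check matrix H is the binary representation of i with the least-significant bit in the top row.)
Parity bits occupy power-of-2 positions; data bits are at positions {3,5,6,7,9,10,11,12,13,14,15} (1-indexed).
Extract: c[3]=0 c[5]=0 c[6]=0 c[7]=1 c[9]=0 c[10]=1 c[11]=0 c[12]=0 c[13]=1 c[14]=0 c[15]=1
Data = 00010100101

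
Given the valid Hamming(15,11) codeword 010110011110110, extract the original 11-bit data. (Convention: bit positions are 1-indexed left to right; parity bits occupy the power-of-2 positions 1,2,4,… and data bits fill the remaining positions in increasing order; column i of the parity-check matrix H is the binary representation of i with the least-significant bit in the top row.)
Parity bits occupy power-of-2 positions; data bits are at positions {3,5,6,7,9,10,11,12,13,14,15} (1-indexed).
Extract: c[3]=0 c[5]=1 c[6]=0 c[7]=0 c[9]=1 c[10]=1 c[11]=1 c[12]=0 c[13]=1 c[14]=1 c[15]=0
Data = 01001110110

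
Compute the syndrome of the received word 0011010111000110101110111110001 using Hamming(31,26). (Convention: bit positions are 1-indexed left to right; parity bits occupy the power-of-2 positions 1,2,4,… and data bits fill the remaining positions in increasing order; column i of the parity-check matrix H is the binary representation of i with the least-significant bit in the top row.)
Syndrome s = H · r^T (mod 2), r = 0011010111000110101110111110001:
  s[0] = (1010101010101010101010101010101)·(0011010111000110101110111110001) mod 2 = 0+0+1+0+0+0+0+0+1+0+0+0+0+0+1+0+1+0+1+0+1+0+1+0+1+0+1+0+0+0+1 mod 2 = 0
  s[1] = (0110011001100110011001100110011)·(0011010111000110101110111110001) mod 2 = 0+0+1+0+0+1+0+0+0+1+0+0+0+1+1+0+0+0+1+0+0+0+1+0+0+1+1+0+0+0+1 mod 2 = 0
  s[2] = (0001111000011110000111100001111)·(0011010111000110101110111110001) mod 2 = 0+0+0+1+0+1+0+0+0+0+0+0+0+1+1+0+0+0+0+1+1+0+1+0+0+0+0+0+0+0+1 mod 2 = 0
  s[3] = (0000000111111110000000011111111)·(0011010111000110101110111110001) mod 2 = 0+0+0+0+0+0+0+1+1+1+0+0+0+1+1+0+0+0+0+0+0+0+0+1+1+1+1+0+0+0+1 mod 2 = 0
  s[4] = (0000000000000001111111111111111)·(0011010111000110101110111110001) mod 2 = 0+0+0+0+0+0+0+0+0+0+0+0+0+0+0+0+1+0+1+1+1+0+1+1+1+1+1+0+0+0+1 mod 2 = 0
Syndrome = 00000
s = 0: no error detected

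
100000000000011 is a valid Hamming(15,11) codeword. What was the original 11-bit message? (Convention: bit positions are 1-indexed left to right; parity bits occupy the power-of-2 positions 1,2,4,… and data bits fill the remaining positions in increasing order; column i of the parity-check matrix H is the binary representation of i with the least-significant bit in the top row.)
Parity bits occupy power-of-2 positions; data bits are at positions {3,5,6,7,9,10,11,12,13,14,15} (1-indexed).
Extract: c[3]=0 c[5]=0 c[6]=0 c[7]=0 c[9]=0 c[10]=0 c[11]=0 c[12]=0 c[13]=0 c[14]=1 c[15]=1
Data = 00000000011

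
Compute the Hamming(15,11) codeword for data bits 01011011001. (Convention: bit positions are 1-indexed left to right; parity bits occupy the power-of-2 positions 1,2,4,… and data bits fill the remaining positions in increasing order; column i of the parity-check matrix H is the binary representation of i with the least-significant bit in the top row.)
Codeword c = d · G (mod 2), d = 01011011001:
  c[0] = d·G[:,0] = (01011011001)·(11011010101) mod 2 = 0+1+0+1+1+0+1+0+0+0+1 mod 2 = 1
  c[1] = d·G[:,1] = (01011011001)·(10110110011) mod 2 = 0+0+0+1+0+0+1+0+0+0+1 mod 2 = 1
  c[2] = d·G[:,2] = (01011011001)·(10000000000) mod 2 = 0+0+0+0+0+0+0+0+0+0+0 mod 2 = 0
  c[3] = d·G[:,3] = (01011011001)·(01110001111) mod 2 = 0+1+0+1+0+0+0+1+0+0+1 mod 2 = 0
  c[4] = d·G[:,4] = (01011011001)·(01000000000) mod 2 = 0+1+0+0+0+0+0+0+0+0+0 mod 2 = 1
  c[5] = d·G[:,5] = (01011011001)·(00100000000) mod 2 = 0+0+0+0+0+0+0+0+0+0+0 mod 2 = 0
  c[6] = d·G[:,6] = (01011011001)·(00010000000) mod 2 = 0+0+0+1+0+0+0+0+0+0+0 mod 2 = 1
  c[7] = d·G[:,7] = (01011011001)·(00001111111) mod 2 = 0+0+0+0+1+0+1+1+0+0+1 mod 2 = 0
  c[8] = d·G[:,8] = (01011011001)·(00001000000) mod 2 = 0+0+0+0+1+0+0+0+0+0+0 mod 2 = 1
  c[9] = d·G[:,9] = (01011011001)·(00000100000) mod 2 = 0+0+0+0+0+0+0+0+0+0+0 mod 2 = 0
  c[10] = d·G[:,10] = (01011011001)·(00000010000) mod 2 = 0+0+0+0+0+0+1+0+0+0+0 mod 2 = 1
  c[11] = d·G[:,11] = (01011011001)·(00000001000) mod 2 = 0+0+0+0+0+0+0+1+0+0+0 mod 2 = 1
  c[12] = d·G[:,12] = (01011011001)·(00000000100) mod 2 = 0+0+0+0+0+0+0+0+0+0+0 mod 2 = 0
  c[13] = d·G[:,13] = (01011011001)·(00000000010) mod 2 = 0+0+0+0+0+0+0+0+0+0+0 mod 2 = 0
  c[14] = d·G[:,14] = (01011011001)·(00000000001) mod 2 = 0+0+0+0+0+0+0+0+0+0+1 mod 2 = 1
Codeword = 110010101011001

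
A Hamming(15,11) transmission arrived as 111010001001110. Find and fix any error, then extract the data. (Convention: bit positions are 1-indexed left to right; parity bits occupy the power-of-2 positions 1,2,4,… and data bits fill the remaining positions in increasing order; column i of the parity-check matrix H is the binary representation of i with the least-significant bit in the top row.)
Syndrome s = H · r^T (mod 2), r = 111010001001110:
  s[0] = (101010101010101)·(111010001001110) mod 2 = 1+0+1+0+1+0+0+0+1+0+0+0+1+0+0 mod 2 = 1
  s[1] = (011001100110011)·(111010001001110) mod 2 = 0+1+1+0+0+0+0+0+0+0+0+0+0+1+0 mod 2 = 1
  s[2] = (000111100001111)·(111010001001110) mod 2 = 0+0+0+0+1+0+0+0+0+0+0+1+1+1+0 mod 2 = 0
  s[3] = (000000011111111)·(111010001001110) mod 2 = 0+0+0+0+0+0+0+0+1+0+0+1+1+1+0 mod 2 = 0
Syndrome = 1100
Column 3 of H equals this syndrome → error at bit 3 (1-indexed).
Flip bit 3: 111010001001110 → 110010001001110
Extract data bits at positions {3,5,6,7,9,10,11,12,13,14,15}: 01001001110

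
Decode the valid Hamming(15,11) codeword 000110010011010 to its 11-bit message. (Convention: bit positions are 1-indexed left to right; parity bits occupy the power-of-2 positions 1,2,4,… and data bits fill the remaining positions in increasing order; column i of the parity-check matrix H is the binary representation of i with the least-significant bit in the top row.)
Parity bits occupy power-of-2 positions; data bits are at positions {3,5,6,7,9,10,11,12,13,14,15} (1-indexed).
Extract: c[3]=0 c[5]=1 c[6]=0 c[7]=0 c[9]=0 c[10]=0 c[11]=1 c[12]=1 c[13]=0 c[14]=1 c[15]=0
Data = 01000011010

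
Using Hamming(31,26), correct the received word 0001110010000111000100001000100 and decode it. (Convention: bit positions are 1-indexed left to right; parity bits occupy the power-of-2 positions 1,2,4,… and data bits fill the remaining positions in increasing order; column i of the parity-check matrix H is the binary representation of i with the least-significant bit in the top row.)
Syndrome s = H · r^T (mod 2), r = 0001110010000111000100001000100:
  s[0] = (1010101010101010101010101010101)·(0001110010000111000100001000100) mod 2 = 0+0+0+0+1+0+0+0+1+0+0+0+0+0+1+0+0+0+0+0+0+0+0+0+1+0+0+0+1+0+0 mod 2 = 1
  s[1] = (0110011001100110011001100110011)·(0001110010000111000100001000100) mod 2 = 0+0+0+0+0+1+0+0+0+0+0+0+0+1+1+0+0+0+0+0+0+0+0+0+0+0+0+0+0+0+0 mod 2 = 1
  s[2] = (0001111000011110000111100001111)·(0001110010000111000100001000100) mod 2 = 0+0+0+1+1+1+0+0+0+0+0+0+0+1+1+0+0+0+0+1+0+0+0+0+0+0+0+0+1+0+0 mod 2 = 1
  s[3] = (0000000111111110000000011111111)·(0001110010000111000100001000100) mod 2 = 0+0+0+0+0+0+0+0+1+0+0+0+0+1+1+0+0+0+0+0+0+0+0+0+1+0+0+0+1+0+0 mod 2 = 1
  s[4] = (0000000000000001111111111111111)·(0001110010000111000100001000100) mod 2 = 0+0+0+0+0+0+0+0+0+0+0+0+0+0+0+1+0+0+0+1+0+0+0+0+1+0+0+0+1+0+0 mod 2 = 0
Syndrome = 11110
Column 15 of H equals this syndrome → error at bit 15 (1-indexed).
Flip bit 15: 0001110010000111000100001000100 → 0001110010000101000100001000100
Extract data bits at positions {3,5,6,7,9,10,11,12,13,14,15,17,18,19,20,21,22,23,24,25,26,27,28,29,30,31}: 01101000010000100001000100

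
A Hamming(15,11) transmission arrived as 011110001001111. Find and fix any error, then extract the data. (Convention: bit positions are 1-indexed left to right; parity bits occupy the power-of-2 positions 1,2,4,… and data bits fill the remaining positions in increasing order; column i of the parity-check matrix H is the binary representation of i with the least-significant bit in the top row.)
Syndrome s = H · r^T (mod 2), r = 011110001001111:
  s[0] = (101010101010101)·(011110001001111) mod 2 = 0+0+1+0+1+0+0+0+1+0+0+0+1+0+1 mod 2 = 1
  s[1] = (011001100110011)·(011110001001111) mod 2 = 0+1+1+0+0+0+0+0+0+0+0+0+0+1+1 mod 2 = 0
  s[2] = (000111100001111)·(011110001001111) mod 2 = 0+0+0+1+1+0+0+0+0+0+0+1+1+1+1 mod 2 = 0
  s[3] = (000000011111111)·(011110001001111) mod 2 = 0+0+0+0+0+0+0+0+1+0+0+1+1+1+1 mod 2 = 1
Syndrome = 1001
Column 9 of H equals this syndrome → error at bit 9 (1-indexed).
Flip bit 9: 011110001001111 → 011110000001111
Extract data bits at positions {3,5,6,7,9,10,11,12,13,14,15}: 11000001111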